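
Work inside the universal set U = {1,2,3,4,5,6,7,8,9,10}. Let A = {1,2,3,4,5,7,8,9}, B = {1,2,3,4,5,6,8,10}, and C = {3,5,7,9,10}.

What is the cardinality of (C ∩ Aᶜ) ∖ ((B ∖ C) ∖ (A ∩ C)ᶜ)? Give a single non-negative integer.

1

Aᶜ = {6,10}
C ∩ Aᶜ = {10}
B ∖ C = {1,2,4,6,8}
A ∩ C = {3,5,7,9}
(A ∩ C)ᶜ = {1,2,4,6,8,10}
(B ∖ C) ∖ (A ∩ C)ᶜ = {}
(C ∩ Aᶜ) ∖ ((B ∖ C) ∖ (A ∩ C)ᶜ) = {10}
|(C ∩ Aᶜ) ∖ ((B ∖ C) ∖ (A ∩ C)ᶜ)| = 1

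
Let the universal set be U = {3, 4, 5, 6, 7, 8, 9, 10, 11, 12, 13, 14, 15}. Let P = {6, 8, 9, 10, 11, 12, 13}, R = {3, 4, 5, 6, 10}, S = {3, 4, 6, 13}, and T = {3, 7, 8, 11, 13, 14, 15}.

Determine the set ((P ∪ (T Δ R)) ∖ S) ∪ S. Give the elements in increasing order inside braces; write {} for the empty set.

{3, 4, 5, 6, 7, 8, 9, 10, 11, 12, 13, 14, 15}

T Δ R = {4, 5, 6, 7, 8, 10, 11, 13, 14, 15}
P ∪ (T Δ R) = {4, 5, 6, 7, 8, 9, 10, 11, 12, 13, 14, 15}
(P ∪ (T Δ R)) ∖ S = {5, 7, 8, 9, 10, 11, 12, 14, 15}
((P ∪ (T Δ R)) ∖ S) ∪ S = {3, 4, 5, 6, 7, 8, 9, 10, 11, 12, 13, 14, 15}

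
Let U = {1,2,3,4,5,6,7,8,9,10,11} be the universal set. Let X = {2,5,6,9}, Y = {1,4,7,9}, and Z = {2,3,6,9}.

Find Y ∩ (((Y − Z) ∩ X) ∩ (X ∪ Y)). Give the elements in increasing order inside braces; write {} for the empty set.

Y − Z = {1,4,7}
(Y − Z) ∩ X = {}
X ∪ Y = {1,2,4,5,6,7,9}
((Y − Z) ∩ X) ∩ (X ∪ Y) = {}
Y ∩ (((Y − Z) ∩ X) ∩ (X ∪ Y)) = {}

{}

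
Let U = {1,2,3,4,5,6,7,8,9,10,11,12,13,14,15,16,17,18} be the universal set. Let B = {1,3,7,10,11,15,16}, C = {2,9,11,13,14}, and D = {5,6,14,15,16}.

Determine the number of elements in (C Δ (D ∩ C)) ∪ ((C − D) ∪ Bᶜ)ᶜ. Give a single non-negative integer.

D ∩ C = {14}
C Δ (D ∩ C) = {2,9,11,13}
C − D = {2,9,11,13}
Bᶜ = {2,4,5,6,8,9,12,13,14,17,18}
(C − D) ∪ Bᶜ = {2,4,5,6,8,9,11,12,13,14,17,18}
((C − D) ∪ Bᶜ)ᶜ = {1,3,7,10,15,16}
(C Δ (D ∩ C)) ∪ ((C − D) ∪ Bᶜ)ᶜ = {1,2,3,7,9,10,11,13,15,16}
|(C Δ (D ∩ C)) ∪ ((C − D) ∪ Bᶜ)ᶜ| = 10

10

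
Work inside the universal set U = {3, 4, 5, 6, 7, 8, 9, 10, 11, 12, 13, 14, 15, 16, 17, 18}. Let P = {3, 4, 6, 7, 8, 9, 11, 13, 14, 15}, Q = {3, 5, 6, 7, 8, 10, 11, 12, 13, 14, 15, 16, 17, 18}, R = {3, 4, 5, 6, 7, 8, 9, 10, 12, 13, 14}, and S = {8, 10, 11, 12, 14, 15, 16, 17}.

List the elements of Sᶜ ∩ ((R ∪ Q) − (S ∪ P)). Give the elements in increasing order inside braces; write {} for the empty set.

{5, 18}

Sᶜ = {3, 4, 5, 6, 7, 9, 13, 18}
R ∪ Q = {3, 4, 5, 6, 7, 8, 9, 10, 11, 12, 13, 14, 15, 16, 17, 18}
S ∪ P = {3, 4, 6, 7, 8, 9, 10, 11, 12, 13, 14, 15, 16, 17}
(R ∪ Q) − (S ∪ P) = {5, 18}
Sᶜ ∩ ((R ∪ Q) − (S ∪ P)) = {5, 18}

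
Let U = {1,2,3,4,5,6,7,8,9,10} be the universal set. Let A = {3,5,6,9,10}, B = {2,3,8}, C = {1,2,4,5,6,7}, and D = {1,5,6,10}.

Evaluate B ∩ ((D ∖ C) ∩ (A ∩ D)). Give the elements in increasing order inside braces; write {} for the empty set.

{}

D ∖ C = {10}
A ∩ D = {5,6,10}
(D ∖ C) ∩ (A ∩ D) = {10}
B ∩ ((D ∖ C) ∩ (A ∩ D)) = {}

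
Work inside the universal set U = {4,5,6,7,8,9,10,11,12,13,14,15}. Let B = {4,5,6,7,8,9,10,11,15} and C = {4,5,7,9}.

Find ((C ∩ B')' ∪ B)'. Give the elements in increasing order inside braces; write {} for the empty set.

{}

B' = {12,13,14}
C ∩ B' = {}
(C ∩ B')' = {4,5,6,7,8,9,10,11,12,13,14,15}
(C ∩ B')' ∪ B = {4,5,6,7,8,9,10,11,12,13,14,15}
((C ∩ B')' ∪ B)' = {}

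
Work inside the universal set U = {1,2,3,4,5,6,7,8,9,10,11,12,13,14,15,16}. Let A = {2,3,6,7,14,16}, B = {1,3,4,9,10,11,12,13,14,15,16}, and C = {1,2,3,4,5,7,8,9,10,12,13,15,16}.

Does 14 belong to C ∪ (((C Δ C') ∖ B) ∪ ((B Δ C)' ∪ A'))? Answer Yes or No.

No

14 ∉ C, so 14 ∈ C'
14 ∉ C and 14 ∈ C', so 14 ∈ C Δ C'
14 ∈ (C Δ C') and 14 ∈ B, so 14 ∉ (C Δ C') ∖ B
14 ∈ B and 14 ∉ C, so 14 ∈ B Δ C
14 ∉ (B Δ C)' since 14 ∈ (B Δ C)
14 ∈ A, so 14 ∉ A'
14 ∉ (B Δ C)' and 14 ∉ A', so 14 ∉ (B Δ C)' ∪ A'
14 ∉ ((C Δ C') ∖ B) and 14 ∉ ((B Δ C)' ∪ A'), so 14 ∉ ((C Δ C') ∖ B) ∪ ((B Δ C)' ∪ A')
14 ∉ C and 14 ∉ (((C Δ C') ∖ B) ∪ ((B Δ C)' ∪ A')), so 14 ∉ C ∪ (((C Δ C') ∖ B) ∪ ((B Δ C)' ∪ A'))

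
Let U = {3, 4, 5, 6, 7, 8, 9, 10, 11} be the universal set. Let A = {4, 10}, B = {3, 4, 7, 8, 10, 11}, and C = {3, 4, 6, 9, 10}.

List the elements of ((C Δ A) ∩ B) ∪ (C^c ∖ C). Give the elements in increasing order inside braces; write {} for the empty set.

{3, 5, 7, 8, 11}

C Δ A = {3, 6, 9}
(C Δ A) ∩ B = {3}
C^c = {5, 7, 8, 11}
C^c ∖ C = {5, 7, 8, 11}
((C Δ A) ∩ B) ∪ (C^c ∖ C) = {3, 5, 7, 8, 11}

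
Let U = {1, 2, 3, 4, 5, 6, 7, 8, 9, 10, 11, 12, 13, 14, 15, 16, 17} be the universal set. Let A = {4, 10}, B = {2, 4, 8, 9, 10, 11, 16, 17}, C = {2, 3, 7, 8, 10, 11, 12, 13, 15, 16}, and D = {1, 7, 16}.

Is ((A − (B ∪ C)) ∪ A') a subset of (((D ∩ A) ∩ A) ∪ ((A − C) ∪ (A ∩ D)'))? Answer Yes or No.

B ∪ C = {2, 3, 4, 7, 8, 9, 10, 11, 12, 13, 15, 16, 17}
A − (B ∪ C) = {}
A' = {1, 2, 3, 5, 6, 7, 8, 9, 11, 12, 13, 14, 15, 16, 17}
(A − (B ∪ C)) ∪ A' = {1, 2, 3, 5, 6, 7, 8, 9, 11, 12, 13, 14, 15, 16, 17}
D ∩ A = {}
(D ∩ A) ∩ A = {}
A − C = {4}
A ∩ D = {}
(A ∩ D)' = {1, 2, 3, 4, 5, 6, 7, 8, 9, 10, 11, 12, 13, 14, 15, 16, 17}
(A − C) ∪ (A ∩ D)' = {1, 2, 3, 4, 5, 6, 7, 8, 9, 10, 11, 12, 13, 14, 15, 16, 17}
((D ∩ A) ∩ A) ∪ ((A − C) ∪ (A ∩ D)') = {1, 2, 3, 4, 5, 6, 7, 8, 9, 10, 11, 12, 13, 14, 15, 16, 17}
Every element of {1, 2, 3, 5, 6, 7, 8, 9, 11, 12, 13, 14, 15, 16, 17} is in {1, 2, 3, 4, 5, 6, 7, 8, 9, 10, 11, 12, 13, 14, 15, 16, 17}, so (A − (B ∪ C)) ∪ A' ⊆ ((D ∩ A) ∩ A) ∪ ((A − C) ∪ (A ∩ D)').

Yes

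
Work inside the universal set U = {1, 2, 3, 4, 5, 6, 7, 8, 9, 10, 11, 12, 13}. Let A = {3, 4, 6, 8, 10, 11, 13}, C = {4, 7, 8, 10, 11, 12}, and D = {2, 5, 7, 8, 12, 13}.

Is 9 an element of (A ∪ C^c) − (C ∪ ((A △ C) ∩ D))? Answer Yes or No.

9 ∉ C, so 9 ∈ C^c
9 ∉ A and 9 ∈ C^c, so 9 ∈ A ∪ C^c
9 ∉ A and 9 ∉ C, so 9 ∉ A △ C
9 ∉ (A △ C) and 9 ∉ D, so 9 ∉ (A △ C) ∩ D
9 ∉ C and 9 ∉ ((A △ C) ∩ D), so 9 ∉ C ∪ ((A △ C) ∩ D)
9 ∈ (A ∪ C^c) and 9 ∉ (C ∪ ((A △ C) ∩ D)), so 9 ∈ (A ∪ C^c) − (C ∪ ((A △ C) ∩ D))

Yes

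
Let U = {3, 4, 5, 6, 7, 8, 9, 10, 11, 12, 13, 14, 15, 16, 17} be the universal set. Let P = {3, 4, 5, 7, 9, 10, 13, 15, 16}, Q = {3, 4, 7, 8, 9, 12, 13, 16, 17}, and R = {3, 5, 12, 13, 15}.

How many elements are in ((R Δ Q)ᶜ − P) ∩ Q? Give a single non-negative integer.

1

R Δ Q = {4, 5, 7, 8, 9, 15, 16, 17}
(R Δ Q)ᶜ = {3, 6, 10, 11, 12, 13, 14}
(R Δ Q)ᶜ − P = {6, 11, 12, 14}
((R Δ Q)ᶜ − P) ∩ Q = {12}
|((R Δ Q)ᶜ − P) ∩ Q| = 1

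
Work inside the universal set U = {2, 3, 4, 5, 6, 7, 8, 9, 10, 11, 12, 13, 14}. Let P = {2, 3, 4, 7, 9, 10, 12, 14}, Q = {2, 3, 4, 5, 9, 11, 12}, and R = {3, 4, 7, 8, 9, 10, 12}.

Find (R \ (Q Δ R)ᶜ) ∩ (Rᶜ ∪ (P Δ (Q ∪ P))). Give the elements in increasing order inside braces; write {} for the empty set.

Q Δ R = {2, 5, 7, 8, 10, 11}
(Q Δ R)ᶜ = {3, 4, 6, 9, 12, 13, 14}
R \ (Q Δ R)ᶜ = {7, 8, 10}
Rᶜ = {2, 5, 6, 11, 13, 14}
Q ∪ P = {2, 3, 4, 5, 7, 9, 10, 11, 12, 14}
P Δ (Q ∪ P) = {5, 11}
Rᶜ ∪ (P Δ (Q ∪ P)) = {2, 5, 6, 11, 13, 14}
(R \ (Q Δ R)ᶜ) ∩ (Rᶜ ∪ (P Δ (Q ∪ P))) = {}

{}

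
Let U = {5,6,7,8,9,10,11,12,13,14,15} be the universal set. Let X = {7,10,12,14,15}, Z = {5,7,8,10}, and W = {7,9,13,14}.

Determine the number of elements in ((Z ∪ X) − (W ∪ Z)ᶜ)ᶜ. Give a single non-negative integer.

Z ∪ X = {5,7,8,10,12,14,15}
W ∪ Z = {5,7,8,9,10,13,14}
(W ∪ Z)ᶜ = {6,11,12,15}
(Z ∪ X) − (W ∪ Z)ᶜ = {5,7,8,10,14}
((Z ∪ X) − (W ∪ Z)ᶜ)ᶜ = {6,9,11,12,13,15}
|((Z ∪ X) − (W ∪ Z)ᶜ)ᶜ| = 6

6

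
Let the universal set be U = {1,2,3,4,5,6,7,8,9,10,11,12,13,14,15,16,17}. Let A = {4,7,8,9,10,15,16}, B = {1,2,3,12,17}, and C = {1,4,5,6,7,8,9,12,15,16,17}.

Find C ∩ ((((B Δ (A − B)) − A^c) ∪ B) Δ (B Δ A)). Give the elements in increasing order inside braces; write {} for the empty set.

{}

A − B = {4,7,8,9,10,15,16}
B Δ (A − B) = {1,2,3,4,7,8,9,10,12,15,16,17}
A^c = {1,2,3,5,6,11,12,13,14,17}
(B Δ (A − B)) − A^c = {4,7,8,9,10,15,16}
((B Δ (A − B)) − A^c) ∪ B = {1,2,3,4,7,8,9,10,12,15,16,17}
B Δ A = {1,2,3,4,7,8,9,10,12,15,16,17}
(((B Δ (A − B)) − A^c) ∪ B) Δ (B Δ A) = {}
C ∩ ((((B Δ (A − B)) − A^c) ∪ B) Δ (B Δ A)) = {}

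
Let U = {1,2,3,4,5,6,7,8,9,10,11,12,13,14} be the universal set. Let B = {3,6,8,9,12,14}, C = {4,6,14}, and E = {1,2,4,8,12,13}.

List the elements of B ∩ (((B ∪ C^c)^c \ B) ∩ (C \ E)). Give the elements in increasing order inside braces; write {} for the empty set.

C^c = {1,2,3,5,7,8,9,10,11,12,13}
B ∪ C^c = {1,2,3,5,6,7,8,9,10,11,12,13,14}
(B ∪ C^c)^c = {4}
(B ∪ C^c)^c \ B = {4}
C \ E = {6,14}
((B ∪ C^c)^c \ B) ∩ (C \ E) = {}
B ∩ (((B ∪ C^c)^c \ B) ∩ (C \ E)) = {}

{}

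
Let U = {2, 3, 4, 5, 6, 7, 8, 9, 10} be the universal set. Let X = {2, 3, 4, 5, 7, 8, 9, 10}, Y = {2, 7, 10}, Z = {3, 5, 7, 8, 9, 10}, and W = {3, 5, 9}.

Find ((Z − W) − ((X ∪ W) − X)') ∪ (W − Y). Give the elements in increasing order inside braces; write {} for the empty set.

{3, 5, 9}

Z − W = {7, 8, 10}
X ∪ W = {2, 3, 4, 5, 7, 8, 9, 10}
(X ∪ W) − X = {}
((X ∪ W) − X)' = {2, 3, 4, 5, 6, 7, 8, 9, 10}
(Z − W) − ((X ∪ W) − X)' = {}
W − Y = {3, 5, 9}
((Z − W) − ((X ∪ W) − X)') ∪ (W − Y) = {3, 5, 9}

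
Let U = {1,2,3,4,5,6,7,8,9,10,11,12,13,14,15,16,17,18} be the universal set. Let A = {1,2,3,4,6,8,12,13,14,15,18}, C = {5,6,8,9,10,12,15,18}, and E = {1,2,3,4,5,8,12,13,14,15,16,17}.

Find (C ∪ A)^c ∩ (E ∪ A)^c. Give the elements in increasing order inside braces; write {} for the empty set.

C ∪ A = {1,2,3,4,5,6,8,9,10,12,13,14,15,18}
(C ∪ A)^c = {7,11,16,17}
E ∪ A = {1,2,3,4,5,6,8,12,13,14,15,16,17,18}
(E ∪ A)^c = {7,9,10,11}
(C ∪ A)^c ∩ (E ∪ A)^c = {7,11}

{7,11}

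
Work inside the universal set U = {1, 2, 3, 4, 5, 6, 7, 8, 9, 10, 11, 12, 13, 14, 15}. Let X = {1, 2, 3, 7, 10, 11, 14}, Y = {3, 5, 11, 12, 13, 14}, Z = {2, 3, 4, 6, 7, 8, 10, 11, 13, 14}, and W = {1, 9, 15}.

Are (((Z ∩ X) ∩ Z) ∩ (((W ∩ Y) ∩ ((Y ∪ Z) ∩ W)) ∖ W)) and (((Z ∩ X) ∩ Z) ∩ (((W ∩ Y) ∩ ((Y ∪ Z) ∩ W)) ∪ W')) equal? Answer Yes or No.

Z ∩ X = {2, 3, 7, 10, 11, 14}
(Z ∩ X) ∩ Z = {2, 3, 7, 10, 11, 14}
W ∩ Y = {}
Y ∪ Z = {2, 3, 4, 5, 6, 7, 8, 10, 11, 12, 13, 14}
(Y ∪ Z) ∩ W = {}
(W ∩ Y) ∩ ((Y ∪ Z) ∩ W) = {}
((W ∩ Y) ∩ ((Y ∪ Z) ∩ W)) ∖ W = {}
((Z ∩ X) ∩ Z) ∩ (((W ∩ Y) ∩ ((Y ∪ Z) ∩ W)) ∖ W) = {}
W' = {2, 3, 4, 5, 6, 7, 8, 10, 11, 12, 13, 14}
((W ∩ Y) ∩ ((Y ∪ Z) ∩ W)) ∪ W' = {2, 3, 4, 5, 6, 7, 8, 10, 11, 12, 13, 14}
((Z ∩ X) ∩ Z) ∩ (((W ∩ Y) ∩ ((Y ∪ Z) ∩ W)) ∪ W') = {2, 3, 7, 10, 11, 14}
2 ∈ ((Z ∩ X) ∩ Z) ∩ (((W ∩ Y) ∩ ((Y ∪ Z) ∩ W)) ∪ W') but 2 ∉ ((Z ∩ X) ∩ Z) ∩ (((W ∩ Y) ∩ ((Y ∪ Z) ∩ W)) ∖ W), so they differ.

No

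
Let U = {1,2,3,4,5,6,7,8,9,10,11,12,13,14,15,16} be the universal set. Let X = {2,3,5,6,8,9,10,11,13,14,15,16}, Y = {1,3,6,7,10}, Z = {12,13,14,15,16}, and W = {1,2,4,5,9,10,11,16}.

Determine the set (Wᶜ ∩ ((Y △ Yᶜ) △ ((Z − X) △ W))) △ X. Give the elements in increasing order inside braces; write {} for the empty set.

Wᶜ = {3,6,7,8,12,13,14,15}
Yᶜ = {2,4,5,8,9,11,12,13,14,15,16}
Y △ Yᶜ = {1,2,3,4,5,6,7,8,9,10,11,12,13,14,15,16}
Z − X = {12}
(Z − X) △ W = {1,2,4,5,9,10,11,12,16}
(Y △ Yᶜ) △ ((Z − X) △ W) = {3,6,7,8,13,14,15}
Wᶜ ∩ ((Y △ Yᶜ) △ ((Z − X) △ W)) = {3,6,7,8,13,14,15}
(Wᶜ ∩ ((Y △ Yᶜ) △ ((Z − X) △ W))) △ X = {2,5,7,9,10,11,16}

{2,5,7,9,10,11,16}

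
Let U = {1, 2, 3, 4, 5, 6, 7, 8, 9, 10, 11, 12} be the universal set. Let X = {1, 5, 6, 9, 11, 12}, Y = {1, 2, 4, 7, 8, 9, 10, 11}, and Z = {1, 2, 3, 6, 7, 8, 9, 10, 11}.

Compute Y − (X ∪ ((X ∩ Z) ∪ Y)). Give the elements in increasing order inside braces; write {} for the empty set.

X ∩ Z = {1, 6, 9, 11}
(X ∩ Z) ∪ Y = {1, 2, 4, 6, 7, 8, 9, 10, 11}
X ∪ ((X ∩ Z) ∪ Y) = {1, 2, 4, 5, 6, 7, 8, 9, 10, 11, 12}
Y − (X ∪ ((X ∩ Z) ∪ Y)) = {}

{}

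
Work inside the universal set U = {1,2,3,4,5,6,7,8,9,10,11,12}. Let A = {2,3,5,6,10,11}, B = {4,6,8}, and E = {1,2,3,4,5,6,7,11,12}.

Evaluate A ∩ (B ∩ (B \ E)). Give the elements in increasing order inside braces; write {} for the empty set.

{}

B \ E = {8}
B ∩ (B \ E) = {8}
A ∩ (B ∩ (B \ E)) = {}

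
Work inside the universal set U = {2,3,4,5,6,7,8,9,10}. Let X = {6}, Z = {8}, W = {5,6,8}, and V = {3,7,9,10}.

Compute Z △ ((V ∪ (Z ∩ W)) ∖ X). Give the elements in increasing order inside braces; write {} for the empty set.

{3,7,9,10}

Z ∩ W = {8}
V ∪ (Z ∩ W) = {3,7,8,9,10}
(V ∪ (Z ∩ W)) ∖ X = {3,7,8,9,10}
Z △ ((V ∪ (Z ∩ W)) ∖ X) = {3,7,9,10}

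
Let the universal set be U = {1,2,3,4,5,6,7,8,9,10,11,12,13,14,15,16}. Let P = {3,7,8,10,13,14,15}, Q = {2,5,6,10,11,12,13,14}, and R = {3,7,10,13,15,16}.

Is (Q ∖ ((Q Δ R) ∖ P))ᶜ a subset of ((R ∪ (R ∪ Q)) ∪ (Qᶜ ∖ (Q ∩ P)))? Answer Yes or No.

Yes

Q Δ R = {2,3,5,6,7,11,12,14,15,16}
(Q Δ R) ∖ P = {2,5,6,11,12,16}
Q ∖ ((Q Δ R) ∖ P) = {10,13,14}
(Q ∖ ((Q Δ R) ∖ P))ᶜ = {1,2,3,4,5,6,7,8,9,11,12,15,16}
R ∪ Q = {2,3,5,6,7,10,11,12,13,14,15,16}
R ∪ (R ∪ Q) = {2,3,5,6,7,10,11,12,13,14,15,16}
Qᶜ = {1,3,4,7,8,9,15,16}
Q ∩ P = {10,13,14}
Qᶜ ∖ (Q ∩ P) = {1,3,4,7,8,9,15,16}
(R ∪ (R ∪ Q)) ∪ (Qᶜ ∖ (Q ∩ P)) = {1,2,3,4,5,6,7,8,9,10,11,12,13,14,15,16}
Every element of {1,2,3,4,5,6,7,8,9,11,12,15,16} is in {1,2,3,4,5,6,7,8,9,10,11,12,13,14,15,16}, so (Q ∖ ((Q Δ R) ∖ P))ᶜ ⊆ (R ∪ (R ∪ Q)) ∪ (Qᶜ ∖ (Q ∩ P)).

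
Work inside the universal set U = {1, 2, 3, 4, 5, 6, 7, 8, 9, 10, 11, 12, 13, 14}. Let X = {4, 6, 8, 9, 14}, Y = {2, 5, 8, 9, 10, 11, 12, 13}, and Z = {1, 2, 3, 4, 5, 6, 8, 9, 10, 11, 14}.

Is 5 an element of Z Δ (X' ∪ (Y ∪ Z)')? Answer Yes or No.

5 ∉ X, so 5 ∈ X'
5 ∈ Y and 5 ∈ Z, so 5 ∈ Y ∪ Z
5 ∉ (Y ∪ Z)' since 5 ∈ (Y ∪ Z)
5 ∈ X' and 5 ∉ (Y ∪ Z)', so 5 ∈ X' ∪ (Y ∪ Z)'
5 ∈ Z and 5 ∈ (X' ∪ (Y ∪ Z)'), so 5 ∉ Z Δ (X' ∪ (Y ∪ Z)')

No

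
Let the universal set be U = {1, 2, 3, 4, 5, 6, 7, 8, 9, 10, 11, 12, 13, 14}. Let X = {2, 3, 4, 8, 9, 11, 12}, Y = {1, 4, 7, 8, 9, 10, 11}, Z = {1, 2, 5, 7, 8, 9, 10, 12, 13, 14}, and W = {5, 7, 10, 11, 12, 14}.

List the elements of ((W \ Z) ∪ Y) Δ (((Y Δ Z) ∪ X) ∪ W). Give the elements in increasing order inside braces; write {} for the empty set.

W \ Z = {11}
(W \ Z) ∪ Y = {1, 4, 7, 8, 9, 10, 11}
Y Δ Z = {2, 4, 5, 11, 12, 13, 14}
(Y Δ Z) ∪ X = {2, 3, 4, 5, 8, 9, 11, 12, 13, 14}
((Y Δ Z) ∪ X) ∪ W = {2, 3, 4, 5, 7, 8, 9, 10, 11, 12, 13, 14}
((W \ Z) ∪ Y) Δ (((Y Δ Z) ∪ X) ∪ W) = {1, 2, 3, 5, 12, 13, 14}

{1, 2, 3, 5, 12, 13, 14}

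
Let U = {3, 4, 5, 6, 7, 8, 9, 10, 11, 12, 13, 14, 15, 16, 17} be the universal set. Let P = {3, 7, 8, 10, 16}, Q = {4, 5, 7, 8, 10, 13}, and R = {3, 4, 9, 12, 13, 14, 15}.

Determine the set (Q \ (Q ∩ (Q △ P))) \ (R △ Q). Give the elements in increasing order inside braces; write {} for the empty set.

{}

Q △ P = {3, 4, 5, 13, 16}
Q ∩ (Q △ P) = {4, 5, 13}
Q \ (Q ∩ (Q △ P)) = {7, 8, 10}
R △ Q = {3, 5, 7, 8, 9, 10, 12, 14, 15}
(Q \ (Q ∩ (Q △ P))) \ (R △ Q) = {}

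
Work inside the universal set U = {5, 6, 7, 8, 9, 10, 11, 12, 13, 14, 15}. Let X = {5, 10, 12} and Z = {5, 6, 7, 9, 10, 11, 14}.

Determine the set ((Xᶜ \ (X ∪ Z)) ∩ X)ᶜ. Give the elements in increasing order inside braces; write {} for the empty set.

{5, 6, 7, 8, 9, 10, 11, 12, 13, 14, 15}

Xᶜ = {6, 7, 8, 9, 11, 13, 14, 15}
X ∪ Z = {5, 6, 7, 9, 10, 11, 12, 14}
Xᶜ \ (X ∪ Z) = {8, 13, 15}
(Xᶜ \ (X ∪ Z)) ∩ X = {}
((Xᶜ \ (X ∪ Z)) ∩ X)ᶜ = {5, 6, 7, 8, 9, 10, 11, 12, 13, 14, 15}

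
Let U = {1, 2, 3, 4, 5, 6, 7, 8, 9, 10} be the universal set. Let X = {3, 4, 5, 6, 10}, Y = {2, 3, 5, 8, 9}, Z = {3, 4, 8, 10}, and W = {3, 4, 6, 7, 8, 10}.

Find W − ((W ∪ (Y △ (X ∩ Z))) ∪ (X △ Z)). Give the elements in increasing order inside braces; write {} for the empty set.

X ∩ Z = {3, 4, 10}
Y △ (X ∩ Z) = {2, 4, 5, 8, 9, 10}
W ∪ (Y △ (X ∩ Z)) = {2, 3, 4, 5, 6, 7, 8, 9, 10}
X △ Z = {5, 6, 8}
(W ∪ (Y △ (X ∩ Z))) ∪ (X △ Z) = {2, 3, 4, 5, 6, 7, 8, 9, 10}
W − ((W ∪ (Y △ (X ∩ Z))) ∪ (X △ Z)) = {}

{}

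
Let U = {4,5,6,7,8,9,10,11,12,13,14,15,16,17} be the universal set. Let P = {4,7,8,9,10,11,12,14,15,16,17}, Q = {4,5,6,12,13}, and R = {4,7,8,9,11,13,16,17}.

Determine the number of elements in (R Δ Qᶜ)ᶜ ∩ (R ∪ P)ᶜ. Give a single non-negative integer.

Qᶜ = {7,8,9,10,11,14,15,16,17}
R Δ Qᶜ = {4,10,13,14,15}
(R Δ Qᶜ)ᶜ = {5,6,7,8,9,11,12,16,17}
R ∪ P = {4,7,8,9,10,11,12,13,14,15,16,17}
(R ∪ P)ᶜ = {5,6}
(R Δ Qᶜ)ᶜ ∩ (R ∪ P)ᶜ = {5,6}
|(R Δ Qᶜ)ᶜ ∩ (R ∪ P)ᶜ| = 2

2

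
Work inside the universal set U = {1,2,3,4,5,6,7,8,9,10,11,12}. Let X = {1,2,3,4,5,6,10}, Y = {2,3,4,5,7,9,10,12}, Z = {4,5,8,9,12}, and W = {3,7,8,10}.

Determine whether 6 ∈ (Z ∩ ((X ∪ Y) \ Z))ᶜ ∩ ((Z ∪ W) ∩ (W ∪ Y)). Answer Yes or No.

6 ∈ X and 6 ∉ Y, so 6 ∈ X ∪ Y
6 ∈ (X ∪ Y) and 6 ∉ Z, so 6 ∈ (X ∪ Y) \ Z
6 ∉ Z and 6 ∈ ((X ∪ Y) \ Z), so 6 ∉ Z ∩ ((X ∪ Y) \ Z)
6 ∈ (Z ∩ ((X ∪ Y) \ Z))ᶜ since 6 ∉ (Z ∩ ((X ∪ Y) \ Z))
6 ∉ Z and 6 ∉ W, so 6 ∉ Z ∪ W
6 ∉ W and 6 ∉ Y, so 6 ∉ W ∪ Y
6 ∉ (Z ∪ W) and 6 ∉ (W ∪ Y), so 6 ∉ (Z ∪ W) ∩ (W ∪ Y)
6 ∈ (Z ∩ ((X ∪ Y) \ Z))ᶜ and 6 ∉ ((Z ∪ W) ∩ (W ∪ Y)), so 6 ∉ (Z ∩ ((X ∪ Y) \ Z))ᶜ ∩ ((Z ∪ W) ∩ (W ∪ Y))

No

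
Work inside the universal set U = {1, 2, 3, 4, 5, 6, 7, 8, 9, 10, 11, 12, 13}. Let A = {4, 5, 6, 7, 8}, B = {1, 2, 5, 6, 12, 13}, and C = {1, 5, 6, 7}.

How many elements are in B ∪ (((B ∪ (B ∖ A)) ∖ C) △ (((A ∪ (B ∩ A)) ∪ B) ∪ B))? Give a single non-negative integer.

9

B ∖ A = {1, 2, 12, 13}
B ∪ (B ∖ A) = {1, 2, 5, 6, 12, 13}
(B ∪ (B ∖ A)) ∖ C = {2, 12, 13}
B ∩ A = {5, 6}
A ∪ (B ∩ A) = {4, 5, 6, 7, 8}
(A ∪ (B ∩ A)) ∪ B = {1, 2, 4, 5, 6, 7, 8, 12, 13}
((A ∪ (B ∩ A)) ∪ B) ∪ B = {1, 2, 4, 5, 6, 7, 8, 12, 13}
((B ∪ (B ∖ A)) ∖ C) △ (((A ∪ (B ∩ A)) ∪ B) ∪ B) = {1, 4, 5, 6, 7, 8}
B ∪ (((B ∪ (B ∖ A)) ∖ C) △ (((A ∪ (B ∩ A)) ∪ B) ∪ B)) = {1, 2, 4, 5, 6, 7, 8, 12, 13}
|B ∪ (((B ∪ (B ∖ A)) ∖ C) △ (((A ∪ (B ∩ A)) ∪ B) ∪ B))| = 9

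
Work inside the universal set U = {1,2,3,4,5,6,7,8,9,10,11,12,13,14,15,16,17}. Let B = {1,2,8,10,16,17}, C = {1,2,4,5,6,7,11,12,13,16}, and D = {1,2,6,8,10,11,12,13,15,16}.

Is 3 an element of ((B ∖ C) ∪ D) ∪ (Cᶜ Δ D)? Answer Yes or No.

3 ∉ B and 3 ∉ C, so 3 ∉ B ∖ C
3 ∉ (B ∖ C) and 3 ∉ D, so 3 ∉ (B ∖ C) ∪ D
3 ∉ C, so 3 ∈ Cᶜ
3 ∈ Cᶜ and 3 ∉ D, so 3 ∈ Cᶜ Δ D
3 ∉ ((B ∖ C) ∪ D) and 3 ∈ (Cᶜ Δ D), so 3 ∈ ((B ∖ C) ∪ D) ∪ (Cᶜ Δ D)

Yes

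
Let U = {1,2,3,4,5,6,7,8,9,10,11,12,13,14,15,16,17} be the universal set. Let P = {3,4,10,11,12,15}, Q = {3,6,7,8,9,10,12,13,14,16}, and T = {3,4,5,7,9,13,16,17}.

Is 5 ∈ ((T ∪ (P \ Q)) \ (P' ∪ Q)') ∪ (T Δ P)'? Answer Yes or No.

Yes

5 ∉ P and 5 ∉ Q, so 5 ∉ P \ Q
5 ∈ T and 5 ∉ (P \ Q), so 5 ∈ T ∪ (P \ Q)
5 ∉ P, so 5 ∈ P'
5 ∈ P' and 5 ∉ Q, so 5 ∈ P' ∪ Q
5 ∉ (P' ∪ Q)' since 5 ∈ (P' ∪ Q)
5 ∈ (T ∪ (P \ Q)) and 5 ∉ (P' ∪ Q)', so 5 ∈ (T ∪ (P \ Q)) \ (P' ∪ Q)'
5 ∈ T and 5 ∉ P, so 5 ∈ T Δ P
5 ∉ (T Δ P)' since 5 ∈ (T Δ P)
5 ∈ ((T ∪ (P \ Q)) \ (P' ∪ Q)') and 5 ∉ (T Δ P)', so 5 ∈ ((T ∪ (P \ Q)) \ (P' ∪ Q)') ∪ (T Δ P)'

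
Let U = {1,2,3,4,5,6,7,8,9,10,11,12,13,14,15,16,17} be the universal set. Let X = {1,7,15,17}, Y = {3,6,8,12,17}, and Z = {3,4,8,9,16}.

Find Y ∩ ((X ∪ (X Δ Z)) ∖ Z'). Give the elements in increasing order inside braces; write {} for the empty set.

{3,8}

X Δ Z = {1,3,4,7,8,9,15,16,17}
X ∪ (X Δ Z) = {1,3,4,7,8,9,15,16,17}
Z' = {1,2,5,6,7,10,11,12,13,14,15,17}
(X ∪ (X Δ Z)) ∖ Z' = {3,4,8,9,16}
Y ∩ ((X ∪ (X Δ Z)) ∖ Z') = {3,8}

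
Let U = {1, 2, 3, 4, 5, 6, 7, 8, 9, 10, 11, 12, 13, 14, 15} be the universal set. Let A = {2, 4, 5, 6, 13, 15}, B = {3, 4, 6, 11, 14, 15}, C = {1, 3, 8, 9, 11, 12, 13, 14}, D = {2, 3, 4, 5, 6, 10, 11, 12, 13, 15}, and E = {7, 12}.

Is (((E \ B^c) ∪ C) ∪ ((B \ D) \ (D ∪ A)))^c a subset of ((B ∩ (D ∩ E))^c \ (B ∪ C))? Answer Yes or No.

B^c = {1, 2, 5, 7, 8, 9, 10, 12, 13}
E \ B^c = {}
(E \ B^c) ∪ C = {1, 3, 8, 9, 11, 12, 13, 14}
B \ D = {14}
D ∪ A = {2, 3, 4, 5, 6, 10, 11, 12, 13, 15}
(B \ D) \ (D ∪ A) = {14}
((E \ B^c) ∪ C) ∪ ((B \ D) \ (D ∪ A)) = {1, 3, 8, 9, 11, 12, 13, 14}
(((E \ B^c) ∪ C) ∪ ((B \ D) \ (D ∪ A)))^c = {2, 4, 5, 6, 7, 10, 15}
D ∩ E = {12}
B ∩ (D ∩ E) = {}
(B ∩ (D ∩ E))^c = {1, 2, 3, 4, 5, 6, 7, 8, 9, 10, 11, 12, 13, 14, 15}
B ∪ C = {1, 3, 4, 6, 8, 9, 11, 12, 13, 14, 15}
(B ∩ (D ∩ E))^c \ (B ∪ C) = {2, 5, 7, 10}
4 ∈ (((E \ B^c) ∪ C) ∪ ((B \ D) \ (D ∪ A)))^c but 4 ∉ (B ∩ (D ∩ E))^c \ (B ∪ C), so the inclusion fails.

No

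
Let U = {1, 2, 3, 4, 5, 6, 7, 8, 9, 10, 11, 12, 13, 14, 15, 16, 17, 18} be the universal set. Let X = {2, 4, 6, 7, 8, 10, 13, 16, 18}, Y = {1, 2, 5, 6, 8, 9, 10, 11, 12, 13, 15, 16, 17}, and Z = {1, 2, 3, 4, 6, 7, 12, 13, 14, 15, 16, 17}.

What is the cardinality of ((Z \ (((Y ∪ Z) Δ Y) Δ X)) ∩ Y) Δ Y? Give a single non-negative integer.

9

Y ∪ Z = {1, 2, 3, 4, 5, 6, 7, 8, 9, 10, 11, 12, 13, 14, 15, 16, 17}
(Y ∪ Z) Δ Y = {3, 4, 7, 14}
((Y ∪ Z) Δ Y) Δ X = {2, 3, 6, 8, 10, 13, 14, 16, 18}
Z \ (((Y ∪ Z) Δ Y) Δ X) = {1, 4, 7, 12, 15, 17}
(Z \ (((Y ∪ Z) Δ Y) Δ X)) ∩ Y = {1, 12, 15, 17}
((Z \ (((Y ∪ Z) Δ Y) Δ X)) ∩ Y) Δ Y = {2, 5, 6, 8, 9, 10, 11, 13, 16}
|((Z \ (((Y ∪ Z) Δ Y) Δ X)) ∩ Y) Δ Y| = 9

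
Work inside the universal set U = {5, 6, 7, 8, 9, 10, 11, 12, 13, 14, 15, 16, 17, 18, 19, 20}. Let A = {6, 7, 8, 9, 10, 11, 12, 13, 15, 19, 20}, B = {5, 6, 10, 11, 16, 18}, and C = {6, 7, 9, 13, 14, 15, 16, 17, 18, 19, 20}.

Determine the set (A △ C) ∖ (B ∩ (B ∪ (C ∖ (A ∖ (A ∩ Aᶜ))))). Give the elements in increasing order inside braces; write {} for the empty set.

{8, 12, 14, 17}

A △ C = {8, 10, 11, 12, 14, 16, 17, 18}
Aᶜ = {5, 14, 16, 17, 18}
A ∩ Aᶜ = {}
A ∖ (A ∩ Aᶜ) = {6, 7, 8, 9, 10, 11, 12, 13, 15, 19, 20}
C ∖ (A ∖ (A ∩ Aᶜ)) = {14, 16, 17, 18}
B ∪ (C ∖ (A ∖ (A ∩ Aᶜ))) = {5, 6, 10, 11, 14, 16, 17, 18}
B ∩ (B ∪ (C ∖ (A ∖ (A ∩ Aᶜ)))) = {5, 6, 10, 11, 16, 18}
(A △ C) ∖ (B ∩ (B ∪ (C ∖ (A ∖ (A ∩ Aᶜ))))) = {8, 12, 14, 17}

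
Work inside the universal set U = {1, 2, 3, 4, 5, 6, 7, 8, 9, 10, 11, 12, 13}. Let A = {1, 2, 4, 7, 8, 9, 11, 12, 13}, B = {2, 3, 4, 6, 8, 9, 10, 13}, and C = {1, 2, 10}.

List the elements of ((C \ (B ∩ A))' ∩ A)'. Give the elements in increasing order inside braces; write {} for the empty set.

B ∩ A = {2, 4, 8, 9, 13}
C \ (B ∩ A) = {1, 10}
(C \ (B ∩ A))' = {2, 3, 4, 5, 6, 7, 8, 9, 11, 12, 13}
(C \ (B ∩ A))' ∩ A = {2, 4, 7, 8, 9, 11, 12, 13}
((C \ (B ∩ A))' ∩ A)' = {1, 3, 5, 6, 10}

{1, 3, 5, 6, 10}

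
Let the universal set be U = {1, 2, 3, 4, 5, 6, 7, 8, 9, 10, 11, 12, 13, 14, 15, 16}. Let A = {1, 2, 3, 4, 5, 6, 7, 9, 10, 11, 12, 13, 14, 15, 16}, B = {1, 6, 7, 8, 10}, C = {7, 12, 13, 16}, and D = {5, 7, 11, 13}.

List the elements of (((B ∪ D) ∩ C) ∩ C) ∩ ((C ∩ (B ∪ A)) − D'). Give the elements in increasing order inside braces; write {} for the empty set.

B ∪ D = {1, 5, 6, 7, 8, 10, 11, 13}
(B ∪ D) ∩ C = {7, 13}
((B ∪ D) ∩ C) ∩ C = {7, 13}
B ∪ A = {1, 2, 3, 4, 5, 6, 7, 8, 9, 10, 11, 12, 13, 14, 15, 16}
C ∩ (B ∪ A) = {7, 12, 13, 16}
D' = {1, 2, 3, 4, 6, 8, 9, 10, 12, 14, 15, 16}
(C ∩ (B ∪ A)) − D' = {7, 13}
(((B ∪ D) ∩ C) ∩ C) ∩ ((C ∩ (B ∪ A)) − D') = {7, 13}

{7, 13}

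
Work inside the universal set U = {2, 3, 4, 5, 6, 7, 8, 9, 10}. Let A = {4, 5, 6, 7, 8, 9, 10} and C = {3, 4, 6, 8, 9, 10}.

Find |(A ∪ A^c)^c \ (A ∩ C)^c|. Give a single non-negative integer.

0

A^c = {2, 3}
A ∪ A^c = {2, 3, 4, 5, 6, 7, 8, 9, 10}
(A ∪ A^c)^c = {}
A ∩ C = {4, 6, 8, 9, 10}
(A ∩ C)^c = {2, 3, 5, 7}
(A ∪ A^c)^c \ (A ∩ C)^c = {}
|(A ∪ A^c)^c \ (A ∩ C)^c| = 0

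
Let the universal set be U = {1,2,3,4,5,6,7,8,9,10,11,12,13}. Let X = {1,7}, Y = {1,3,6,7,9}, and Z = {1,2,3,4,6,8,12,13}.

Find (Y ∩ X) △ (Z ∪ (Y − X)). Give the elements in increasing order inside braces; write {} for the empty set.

Y ∩ X = {1,7}
Y − X = {3,6,9}
Z ∪ (Y − X) = {1,2,3,4,6,8,9,12,13}
(Y ∩ X) △ (Z ∪ (Y − X)) = {2,3,4,6,7,8,9,12,13}

{2,3,4,6,7,8,9,12,13}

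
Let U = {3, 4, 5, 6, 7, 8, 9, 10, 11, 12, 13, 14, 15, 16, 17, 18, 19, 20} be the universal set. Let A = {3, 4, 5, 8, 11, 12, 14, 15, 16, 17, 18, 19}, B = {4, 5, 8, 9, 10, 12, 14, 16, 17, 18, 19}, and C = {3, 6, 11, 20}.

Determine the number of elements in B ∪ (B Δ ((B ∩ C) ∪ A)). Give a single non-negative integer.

B ∩ C = {}
(B ∩ C) ∪ A = {3, 4, 5, 8, 11, 12, 14, 15, 16, 17, 18, 19}
B Δ ((B ∩ C) ∪ A) = {3, 9, 10, 11, 15}
B ∪ (B Δ ((B ∩ C) ∪ A)) = {3, 4, 5, 8, 9, 10, 11, 12, 14, 15, 16, 17, 18, 19}
|B ∪ (B Δ ((B ∩ C) ∪ A))| = 14

14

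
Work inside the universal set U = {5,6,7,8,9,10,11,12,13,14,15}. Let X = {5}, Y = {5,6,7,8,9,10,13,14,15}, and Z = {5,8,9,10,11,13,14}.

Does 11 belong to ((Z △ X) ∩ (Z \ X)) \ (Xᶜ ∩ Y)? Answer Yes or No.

11 ∈ Z and 11 ∉ X, so 11 ∈ Z △ X
11 ∈ Z and 11 ∉ X, so 11 ∈ Z \ X
11 ∈ (Z △ X) and 11 ∈ (Z \ X), so 11 ∈ (Z △ X) ∩ (Z \ X)
11 ∉ X, so 11 ∈ Xᶜ
11 ∈ Xᶜ and 11 ∉ Y, so 11 ∉ Xᶜ ∩ Y
11 ∈ ((Z △ X) ∩ (Z \ X)) and 11 ∉ (Xᶜ ∩ Y), so 11 ∈ ((Z △ X) ∩ (Z \ X)) \ (Xᶜ ∩ Y)

Yes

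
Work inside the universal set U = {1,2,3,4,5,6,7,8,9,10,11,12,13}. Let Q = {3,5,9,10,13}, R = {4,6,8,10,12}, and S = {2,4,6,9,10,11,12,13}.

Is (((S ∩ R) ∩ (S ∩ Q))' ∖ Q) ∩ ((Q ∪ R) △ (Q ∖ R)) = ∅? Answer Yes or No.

No

S ∩ R = {4,6,10,12}
S ∩ Q = {9,10,13}
(S ∩ R) ∩ (S ∩ Q) = {10}
((S ∩ R) ∩ (S ∩ Q))' = {1,2,3,4,5,6,7,8,9,11,12,13}
((S ∩ R) ∩ (S ∩ Q))' ∖ Q = {1,2,4,6,7,8,11,12}
Q ∪ R = {3,4,5,6,8,9,10,12,13}
Q ∖ R = {3,5,9,13}
(Q ∪ R) △ (Q ∖ R) = {4,6,8,10,12}
4 lies in both, so they are not disjoint.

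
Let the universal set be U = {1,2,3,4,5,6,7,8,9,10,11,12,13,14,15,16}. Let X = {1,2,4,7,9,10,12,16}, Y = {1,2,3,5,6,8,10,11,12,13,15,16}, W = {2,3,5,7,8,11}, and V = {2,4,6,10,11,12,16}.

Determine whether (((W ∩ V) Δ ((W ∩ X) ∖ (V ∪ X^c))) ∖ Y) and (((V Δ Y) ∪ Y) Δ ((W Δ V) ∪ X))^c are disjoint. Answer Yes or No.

Yes

W ∩ V = {2,11}
W ∩ X = {2,7}
X^c = {3,5,6,8,11,13,14,15}
V ∪ X^c = {2,3,4,5,6,8,10,11,12,13,14,15,16}
(W ∩ X) ∖ (V ∪ X^c) = {7}
(W ∩ V) Δ ((W ∩ X) ∖ (V ∪ X^c)) = {2,7,11}
((W ∩ V) Δ ((W ∩ X) ∖ (V ∪ X^c))) ∖ Y = {7}
V Δ Y = {1,3,4,5,8,13,15}
(V Δ Y) ∪ Y = {1,2,3,4,5,6,8,10,11,12,13,15,16}
W Δ V = {3,4,5,6,7,8,10,12,16}
(W Δ V) ∪ X = {1,2,3,4,5,6,7,8,9,10,12,16}
((V Δ Y) ∪ Y) Δ ((W Δ V) ∪ X) = {7,9,11,13,15}
(((V Δ Y) ∪ Y) Δ ((W Δ V) ∪ X))^c = {1,2,3,4,5,6,8,10,12,14,16}
{7} and {1,2,3,4,5,6,8,10,12,14,16} share no elements.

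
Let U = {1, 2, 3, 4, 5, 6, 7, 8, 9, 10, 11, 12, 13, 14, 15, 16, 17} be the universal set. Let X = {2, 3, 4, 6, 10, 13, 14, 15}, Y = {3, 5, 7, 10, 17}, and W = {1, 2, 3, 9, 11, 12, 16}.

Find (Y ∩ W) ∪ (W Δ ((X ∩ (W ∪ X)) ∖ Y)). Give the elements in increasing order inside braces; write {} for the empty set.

{1, 3, 4, 6, 9, 11, 12, 13, 14, 15, 16}

Y ∩ W = {3}
W ∪ X = {1, 2, 3, 4, 6, 9, 10, 11, 12, 13, 14, 15, 16}
X ∩ (W ∪ X) = {2, 3, 4, 6, 10, 13, 14, 15}
(X ∩ (W ∪ X)) ∖ Y = {2, 4, 6, 13, 14, 15}
W Δ ((X ∩ (W ∪ X)) ∖ Y) = {1, 3, 4, 6, 9, 11, 12, 13, 14, 15, 16}
(Y ∩ W) ∪ (W Δ ((X ∩ (W ∪ X)) ∖ Y)) = {1, 3, 4, 6, 9, 11, 12, 13, 14, 15, 16}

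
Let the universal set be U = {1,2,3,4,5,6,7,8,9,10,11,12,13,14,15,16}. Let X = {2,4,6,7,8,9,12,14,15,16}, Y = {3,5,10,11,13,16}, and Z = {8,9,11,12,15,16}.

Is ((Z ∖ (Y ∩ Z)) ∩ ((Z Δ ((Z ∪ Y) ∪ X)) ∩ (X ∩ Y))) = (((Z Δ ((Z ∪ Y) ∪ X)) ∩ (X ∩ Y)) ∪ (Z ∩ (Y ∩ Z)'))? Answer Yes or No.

No

Y ∩ Z = {11,16}
Z ∖ (Y ∩ Z) = {8,9,12,15}
Z ∪ Y = {3,5,8,9,10,11,12,13,15,16}
(Z ∪ Y) ∪ X = {2,3,4,5,6,7,8,9,10,11,12,13,14,15,16}
Z Δ ((Z ∪ Y) ∪ X) = {2,3,4,5,6,7,10,13,14}
X ∩ Y = {16}
(Z Δ ((Z ∪ Y) ∪ X)) ∩ (X ∩ Y) = {}
(Z ∖ (Y ∩ Z)) ∩ ((Z Δ ((Z ∪ Y) ∪ X)) ∩ (X ∩ Y)) = {}
(Y ∩ Z)' = {1,2,3,4,5,6,7,8,9,10,12,13,14,15}
Z ∩ (Y ∩ Z)' = {8,9,12,15}
((Z Δ ((Z ∪ Y) ∪ X)) ∩ (X ∩ Y)) ∪ (Z ∩ (Y ∩ Z)') = {8,9,12,15}
8 ∈ ((Z Δ ((Z ∪ Y) ∪ X)) ∩ (X ∩ Y)) ∪ (Z ∩ (Y ∩ Z)') but 8 ∉ (Z ∖ (Y ∩ Z)) ∩ ((Z Δ ((Z ∪ Y) ∪ X)) ∩ (X ∩ Y)), so they differ.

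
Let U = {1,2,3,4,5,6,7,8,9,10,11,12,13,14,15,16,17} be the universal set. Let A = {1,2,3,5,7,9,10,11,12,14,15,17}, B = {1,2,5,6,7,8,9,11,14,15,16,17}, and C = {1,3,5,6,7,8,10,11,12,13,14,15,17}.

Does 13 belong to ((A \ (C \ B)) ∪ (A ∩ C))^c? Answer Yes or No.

Yes

13 ∈ C and 13 ∉ B, so 13 ∈ C \ B
13 ∉ A and 13 ∈ (C \ B), so 13 ∉ A \ (C \ B)
13 ∉ A and 13 ∈ C, so 13 ∉ A ∩ C
13 ∉ (A \ (C \ B)) and 13 ∉ (A ∩ C), so 13 ∉ (A \ (C \ B)) ∪ (A ∩ C)
13 ∈ ((A \ (C \ B)) ∪ (A ∩ C))^c since 13 ∉ ((A \ (C \ B)) ∪ (A ∩ C))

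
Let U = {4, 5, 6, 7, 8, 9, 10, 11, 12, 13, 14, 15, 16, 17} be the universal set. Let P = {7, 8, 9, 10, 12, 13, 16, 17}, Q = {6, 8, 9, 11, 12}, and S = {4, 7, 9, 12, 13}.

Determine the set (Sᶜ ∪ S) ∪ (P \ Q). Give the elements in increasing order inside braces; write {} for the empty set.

Sᶜ = {5, 6, 8, 10, 11, 14, 15, 16, 17}
Sᶜ ∪ S = {4, 5, 6, 7, 8, 9, 10, 11, 12, 13, 14, 15, 16, 17}
P \ Q = {7, 10, 13, 16, 17}
(Sᶜ ∪ S) ∪ (P \ Q) = {4, 5, 6, 7, 8, 9, 10, 11, 12, 13, 14, 15, 16, 17}

{4, 5, 6, 7, 8, 9, 10, 11, 12, 13, 14, 15, 16, 17}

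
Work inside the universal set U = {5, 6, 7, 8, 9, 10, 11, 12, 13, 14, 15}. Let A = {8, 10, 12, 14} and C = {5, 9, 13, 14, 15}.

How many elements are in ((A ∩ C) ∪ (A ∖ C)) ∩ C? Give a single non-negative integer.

1

A ∩ C = {14}
A ∖ C = {8, 10, 12}
(A ∩ C) ∪ (A ∖ C) = {8, 10, 12, 14}
((A ∩ C) ∪ (A ∖ C)) ∩ C = {14}
|((A ∩ C) ∪ (A ∖ C)) ∩ C| = 1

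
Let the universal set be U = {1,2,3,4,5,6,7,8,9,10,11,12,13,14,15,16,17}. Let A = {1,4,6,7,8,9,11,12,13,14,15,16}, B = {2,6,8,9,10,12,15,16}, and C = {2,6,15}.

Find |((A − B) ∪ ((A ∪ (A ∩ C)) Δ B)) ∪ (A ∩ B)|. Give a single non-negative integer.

14

A − B = {1,4,7,11,13,14}
A ∩ C = {6,15}
A ∪ (A ∩ C) = {1,4,6,7,8,9,11,12,13,14,15,16}
(A ∪ (A ∩ C)) Δ B = {1,2,4,7,10,11,13,14}
(A − B) ∪ ((A ∪ (A ∩ C)) Δ B) = {1,2,4,7,10,11,13,14}
A ∩ B = {6,8,9,12,15,16}
((A − B) ∪ ((A ∪ (A ∩ C)) Δ B)) ∪ (A ∩ B) = {1,2,4,6,7,8,9,10,11,12,13,14,15,16}
|((A − B) ∪ ((A ∪ (A ∩ C)) Δ B)) ∪ (A ∩ B)| = 14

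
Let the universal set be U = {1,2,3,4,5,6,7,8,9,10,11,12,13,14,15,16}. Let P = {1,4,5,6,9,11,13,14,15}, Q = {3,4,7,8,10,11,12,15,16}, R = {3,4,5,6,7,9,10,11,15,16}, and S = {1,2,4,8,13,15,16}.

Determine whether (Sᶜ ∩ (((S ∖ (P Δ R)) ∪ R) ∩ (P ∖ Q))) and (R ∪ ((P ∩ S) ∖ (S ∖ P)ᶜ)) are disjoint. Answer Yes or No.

Sᶜ = {3,5,6,7,9,10,11,12,14}
P Δ R = {1,3,7,10,13,14,16}
S ∖ (P Δ R) = {2,4,8,15}
(S ∖ (P Δ R)) ∪ R = {2,3,4,5,6,7,8,9,10,11,15,16}
P ∖ Q = {1,5,6,9,13,14}
((S ∖ (P Δ R)) ∪ R) ∩ (P ∖ Q) = {5,6,9}
Sᶜ ∩ (((S ∖ (P Δ R)) ∪ R) ∩ (P ∖ Q)) = {5,6,9}
P ∩ S = {1,4,13,15}
S ∖ P = {2,8,16}
(S ∖ P)ᶜ = {1,3,4,5,6,7,9,10,11,12,13,14,15}
(P ∩ S) ∖ (S ∖ P)ᶜ = {}
R ∪ ((P ∩ S) ∖ (S ∖ P)ᶜ) = {3,4,5,6,7,9,10,11,15,16}
5 lies in both, so they are not disjoint.

No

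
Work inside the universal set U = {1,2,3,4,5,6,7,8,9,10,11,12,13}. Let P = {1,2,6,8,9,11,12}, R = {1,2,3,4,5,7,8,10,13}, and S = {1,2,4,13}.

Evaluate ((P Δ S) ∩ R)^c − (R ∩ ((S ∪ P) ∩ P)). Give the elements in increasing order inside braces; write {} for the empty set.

{3,5,6,7,9,10,11,12}

P Δ S = {4,6,8,9,11,12,13}
(P Δ S) ∩ R = {4,8,13}
((P Δ S) ∩ R)^c = {1,2,3,5,6,7,9,10,11,12}
S ∪ P = {1,2,4,6,8,9,11,12,13}
(S ∪ P) ∩ P = {1,2,6,8,9,11,12}
R ∩ ((S ∪ P) ∩ P) = {1,2,8}
((P Δ S) ∩ R)^c − (R ∩ ((S ∪ P) ∩ P)) = {3,5,6,7,9,10,11,12}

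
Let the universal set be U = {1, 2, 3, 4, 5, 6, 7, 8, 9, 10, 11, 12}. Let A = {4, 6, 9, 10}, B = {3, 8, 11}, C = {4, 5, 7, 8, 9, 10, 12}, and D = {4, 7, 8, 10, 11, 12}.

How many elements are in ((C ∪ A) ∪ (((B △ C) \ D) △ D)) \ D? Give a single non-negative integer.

C ∪ A = {4, 5, 6, 7, 8, 9, 10, 12}
B △ C = {3, 4, 5, 7, 9, 10, 11, 12}
(B △ C) \ D = {3, 5, 9}
((B △ C) \ D) △ D = {3, 4, 5, 7, 8, 9, 10, 11, 12}
(C ∪ A) ∪ (((B △ C) \ D) △ D) = {3, 4, 5, 6, 7, 8, 9, 10, 11, 12}
((C ∪ A) ∪ (((B △ C) \ D) △ D)) \ D = {3, 5, 6, 9}
|((C ∪ A) ∪ (((B △ C) \ D) △ D)) \ D| = 4

4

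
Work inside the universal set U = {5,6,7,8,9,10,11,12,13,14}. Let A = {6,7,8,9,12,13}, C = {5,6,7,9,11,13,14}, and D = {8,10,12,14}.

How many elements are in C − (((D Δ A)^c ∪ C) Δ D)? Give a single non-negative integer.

1

D Δ A = {6,7,9,10,13,14}
(D Δ A)^c = {5,8,11,12}
(D Δ A)^c ∪ C = {5,6,7,8,9,11,12,13,14}
((D Δ A)^c ∪ C) Δ D = {5,6,7,9,10,11,13}
C − (((D Δ A)^c ∪ C) Δ D) = {14}
|C − (((D Δ A)^c ∪ C) Δ D)| = 1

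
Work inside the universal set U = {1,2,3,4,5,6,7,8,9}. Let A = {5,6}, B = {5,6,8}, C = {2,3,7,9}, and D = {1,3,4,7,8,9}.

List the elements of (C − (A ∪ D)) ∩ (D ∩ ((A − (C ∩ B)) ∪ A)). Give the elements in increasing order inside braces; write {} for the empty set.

A ∪ D = {1,3,4,5,6,7,8,9}
C − (A ∪ D) = {2}
C ∩ B = {}
A − (C ∩ B) = {5,6}
(A − (C ∩ B)) ∪ A = {5,6}
D ∩ ((A − (C ∩ B)) ∪ A) = {}
(C − (A ∪ D)) ∩ (D ∩ ((A − (C ∩ B)) ∪ A)) = {}

{}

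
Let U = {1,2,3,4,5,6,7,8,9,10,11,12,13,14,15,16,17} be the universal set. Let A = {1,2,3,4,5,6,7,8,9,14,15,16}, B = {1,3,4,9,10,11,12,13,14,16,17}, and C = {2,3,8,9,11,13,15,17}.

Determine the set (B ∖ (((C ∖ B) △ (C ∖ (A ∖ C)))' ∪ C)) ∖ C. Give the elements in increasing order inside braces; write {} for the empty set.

{}

C ∖ B = {2,8,15}
A ∖ C = {1,4,5,6,7,14,16}
C ∖ (A ∖ C) = {2,3,8,9,11,13,15,17}
(C ∖ B) △ (C ∖ (A ∖ C)) = {3,9,11,13,17}
((C ∖ B) △ (C ∖ (A ∖ C)))' = {1,2,4,5,6,7,8,10,12,14,15,16}
((C ∖ B) △ (C ∖ (A ∖ C)))' ∪ C = {1,2,3,4,5,6,7,8,9,10,11,12,13,14,15,16,17}
B ∖ (((C ∖ B) △ (C ∖ (A ∖ C)))' ∪ C) = {}
(B ∖ (((C ∖ B) △ (C ∖ (A ∖ C)))' ∪ C)) ∖ C = {}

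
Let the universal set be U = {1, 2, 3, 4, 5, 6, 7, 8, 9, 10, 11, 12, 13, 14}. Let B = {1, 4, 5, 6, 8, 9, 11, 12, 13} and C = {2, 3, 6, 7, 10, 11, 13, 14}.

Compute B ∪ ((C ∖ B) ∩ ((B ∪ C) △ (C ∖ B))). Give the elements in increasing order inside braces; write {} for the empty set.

C ∖ B = {2, 3, 7, 10, 14}
B ∪ C = {1, 2, 3, 4, 5, 6, 7, 8, 9, 10, 11, 12, 13, 14}
(B ∪ C) △ (C ∖ B) = {1, 4, 5, 6, 8, 9, 11, 12, 13}
(C ∖ B) ∩ ((B ∪ C) △ (C ∖ B)) = {}
B ∪ ((C ∖ B) ∩ ((B ∪ C) △ (C ∖ B))) = {1, 4, 5, 6, 8, 9, 11, 12, 13}

{1, 4, 5, 6, 8, 9, 11, 12, 13}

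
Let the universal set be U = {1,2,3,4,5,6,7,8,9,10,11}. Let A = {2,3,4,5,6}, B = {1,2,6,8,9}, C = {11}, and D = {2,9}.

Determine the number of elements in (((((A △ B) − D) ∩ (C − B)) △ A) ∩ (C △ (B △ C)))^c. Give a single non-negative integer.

9

A △ B = {1,3,4,5,8,9}
(A △ B) − D = {1,3,4,5,8}
C − B = {11}
((A △ B) − D) ∩ (C − B) = {}
(((A △ B) − D) ∩ (C − B)) △ A = {2,3,4,5,6}
B △ C = {1,2,6,8,9,11}
C △ (B △ C) = {1,2,6,8,9}
((((A △ B) − D) ∩ (C − B)) △ A) ∩ (C △ (B △ C)) = {2,6}
(((((A △ B) − D) ∩ (C − B)) △ A) ∩ (C △ (B △ C)))^c = {1,3,4,5,7,8,9,10,11}
|(((((A △ B) − D) ∩ (C − B)) △ A) ∩ (C △ (B △ C)))^c| = 9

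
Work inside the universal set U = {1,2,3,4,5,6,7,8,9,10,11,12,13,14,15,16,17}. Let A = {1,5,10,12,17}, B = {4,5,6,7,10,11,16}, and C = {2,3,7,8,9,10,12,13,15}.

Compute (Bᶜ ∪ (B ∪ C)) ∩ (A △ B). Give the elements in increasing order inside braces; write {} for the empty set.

{1,4,6,7,11,12,16,17}

Bᶜ = {1,2,3,8,9,12,13,14,15,17}
B ∪ C = {2,3,4,5,6,7,8,9,10,11,12,13,15,16}
Bᶜ ∪ (B ∪ C) = {1,2,3,4,5,6,7,8,9,10,11,12,13,14,15,16,17}
A △ B = {1,4,6,7,11,12,16,17}
(Bᶜ ∪ (B ∪ C)) ∩ (A △ B) = {1,4,6,7,11,12,16,17}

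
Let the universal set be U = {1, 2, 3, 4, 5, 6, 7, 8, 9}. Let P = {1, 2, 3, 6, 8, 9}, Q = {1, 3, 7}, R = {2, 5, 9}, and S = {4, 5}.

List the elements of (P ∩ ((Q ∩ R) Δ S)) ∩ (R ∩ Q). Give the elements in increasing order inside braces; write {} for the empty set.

{}

Q ∩ R = {}
(Q ∩ R) Δ S = {4, 5}
P ∩ ((Q ∩ R) Δ S) = {}
R ∩ Q = {}
(P ∩ ((Q ∩ R) Δ S)) ∩ (R ∩ Q) = {}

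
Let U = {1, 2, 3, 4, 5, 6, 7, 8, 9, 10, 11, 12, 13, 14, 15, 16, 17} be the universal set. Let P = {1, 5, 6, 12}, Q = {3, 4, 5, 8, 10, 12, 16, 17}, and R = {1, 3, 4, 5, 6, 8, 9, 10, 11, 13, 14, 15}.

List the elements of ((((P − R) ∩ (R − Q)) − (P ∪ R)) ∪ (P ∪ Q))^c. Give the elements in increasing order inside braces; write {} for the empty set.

P − R = {12}
R − Q = {1, 6, 9, 11, 13, 14, 15}
(P − R) ∩ (R − Q) = {}
P ∪ R = {1, 3, 4, 5, 6, 8, 9, 10, 11, 12, 13, 14, 15}
((P − R) ∩ (R − Q)) − (P ∪ R) = {}
P ∪ Q = {1, 3, 4, 5, 6, 8, 10, 12, 16, 17}
(((P − R) ∩ (R − Q)) − (P ∪ R)) ∪ (P ∪ Q) = {1, 3, 4, 5, 6, 8, 10, 12, 16, 17}
((((P − R) ∩ (R − Q)) − (P ∪ R)) ∪ (P ∪ Q))^c = {2, 7, 9, 11, 13, 14, 15}

{2, 7, 9, 11, 13, 14, 15}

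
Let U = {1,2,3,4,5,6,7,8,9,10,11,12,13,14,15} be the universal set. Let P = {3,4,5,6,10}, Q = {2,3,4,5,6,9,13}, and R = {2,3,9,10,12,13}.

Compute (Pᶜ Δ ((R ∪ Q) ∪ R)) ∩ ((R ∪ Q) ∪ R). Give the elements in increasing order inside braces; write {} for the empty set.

{3,4,5,6,10}

Pᶜ = {1,2,7,8,9,11,12,13,14,15}
R ∪ Q = {2,3,4,5,6,9,10,12,13}
(R ∪ Q) ∪ R = {2,3,4,5,6,9,10,12,13}
Pᶜ Δ ((R ∪ Q) ∪ R) = {1,3,4,5,6,7,8,10,11,14,15}
(Pᶜ Δ ((R ∪ Q) ∪ R)) ∩ ((R ∪ Q) ∪ R) = {3,4,5,6,10}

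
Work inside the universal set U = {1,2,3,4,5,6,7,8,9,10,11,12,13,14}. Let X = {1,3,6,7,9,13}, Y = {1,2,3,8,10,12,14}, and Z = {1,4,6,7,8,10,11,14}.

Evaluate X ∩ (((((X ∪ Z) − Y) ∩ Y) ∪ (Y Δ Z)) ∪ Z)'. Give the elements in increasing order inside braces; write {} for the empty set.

X ∪ Z = {1,3,4,6,7,8,9,10,11,13,14}
(X ∪ Z) − Y = {4,6,7,9,11,13}
((X ∪ Z) − Y) ∩ Y = {}
Y Δ Z = {2,3,4,6,7,11,12}
(((X ∪ Z) − Y) ∩ Y) ∪ (Y Δ Z) = {2,3,4,6,7,11,12}
((((X ∪ Z) − Y) ∩ Y) ∪ (Y Δ Z)) ∪ Z = {1,2,3,4,6,7,8,10,11,12,14}
(((((X ∪ Z) − Y) ∩ Y) ∪ (Y Δ Z)) ∪ Z)' = {5,9,13}
X ∩ (((((X ∪ Z) − Y) ∩ Y) ∪ (Y Δ Z)) ∪ Z)' = {9,13}

{9,13}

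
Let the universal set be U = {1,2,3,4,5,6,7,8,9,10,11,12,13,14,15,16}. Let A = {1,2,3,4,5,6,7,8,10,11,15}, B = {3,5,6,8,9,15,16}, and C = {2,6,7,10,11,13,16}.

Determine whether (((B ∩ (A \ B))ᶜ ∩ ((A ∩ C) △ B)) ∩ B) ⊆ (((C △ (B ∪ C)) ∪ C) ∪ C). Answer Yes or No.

A \ B = {1,2,4,7,10,11}
B ∩ (A \ B) = {}
(B ∩ (A \ B))ᶜ = {1,2,3,4,5,6,7,8,9,10,11,12,13,14,15,16}
A ∩ C = {2,6,7,10,11}
(A ∩ C) △ B = {2,3,5,7,8,9,10,11,15,16}
(B ∩ (A \ B))ᶜ ∩ ((A ∩ C) △ B) = {2,3,5,7,8,9,10,11,15,16}
((B ∩ (A \ B))ᶜ ∩ ((A ∩ C) △ B)) ∩ B = {3,5,8,9,15,16}
B ∪ C = {2,3,5,6,7,8,9,10,11,13,15,16}
C △ (B ∪ C) = {3,5,8,9,15}
(C △ (B ∪ C)) ∪ C = {2,3,5,6,7,8,9,10,11,13,15,16}
((C △ (B ∪ C)) ∪ C) ∪ C = {2,3,5,6,7,8,9,10,11,13,15,16}
Every element of {3,5,8,9,15,16} is in {2,3,5,6,7,8,9,10,11,13,15,16}, so ((B ∩ (A \ B))ᶜ ∩ ((A ∩ C) △ B)) ∩ B ⊆ ((C △ (B ∪ C)) ∪ C) ∪ C.

Yes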